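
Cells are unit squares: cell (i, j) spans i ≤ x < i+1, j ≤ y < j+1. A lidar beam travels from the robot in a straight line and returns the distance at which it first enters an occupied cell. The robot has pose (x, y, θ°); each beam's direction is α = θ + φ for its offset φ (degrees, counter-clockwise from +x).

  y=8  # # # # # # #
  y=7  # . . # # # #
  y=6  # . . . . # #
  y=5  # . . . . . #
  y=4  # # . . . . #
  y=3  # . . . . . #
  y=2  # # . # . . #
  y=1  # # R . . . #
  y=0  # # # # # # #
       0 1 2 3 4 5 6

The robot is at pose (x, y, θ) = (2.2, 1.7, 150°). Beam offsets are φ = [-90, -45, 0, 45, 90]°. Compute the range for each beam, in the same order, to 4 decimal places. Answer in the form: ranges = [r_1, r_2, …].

beam 1: φ=-90°, α=60°
  d=(0.5000,0.8660)  start (2,1)  tX=1.6000 tY=0.3464  stride 1/|dx|=2.0000 1/|dy|=1.1547
    cross y-line → (2,2), t=0.3464
    cross y-line → (2,3), t=1.5011
    cross x-line → (3,3), t=1.6000
    cross y-line → (3,4), t=2.6558
    cross x-line → (4,4), t=3.6000
    cross y-line → (4,5), t=3.8105
    cross y-line → (4,6), t=4.9652
    cross x-line → (5,6), t=5.6000 (wall)
  → r_1 = 5.6000
beam 2: φ=-45°, α=105°
  d=(-0.2588,0.9659)  start (2,1)  tX=0.7727 tY=0.3106  stride 1/|dx|=3.8637 1/|dy|=1.0353
    cross y-line → (2,2), t=0.3106
    cross x-line → (1,2), t=0.7727 (wall)
  → r_2 = 0.7727
beam 3: φ=0°, α=150°
  d=(-0.8660,0.5000)  start (2,1)  tX=0.2309 tY=0.6000  stride 1/|dx|=1.1547 1/|dy|=2.0000
    cross x-line → (1,1), t=0.2309 (wall)
  → r_3 = 0.2309
beam 4: φ=45°, α=195°
  d=(-0.9659,-0.2588)  start (2,1)  tX=0.2071 tY=2.7046  stride 1/|dx|=1.0353 1/|dy|=3.8637
    cross x-line → (1,1), t=0.2071 (wall)
  → r_4 = 0.2071
beam 5: φ=90°, α=240°
  d=(-0.5000,-0.8660)  start (2,1)  tX=0.4000 tY=0.8083  stride 1/|dx|=2.0000 1/|dy|=1.1547
    cross x-line → (1,1), t=0.4000 (wall)
  → r_5 = 0.4000

ranges = [5.6000, 0.7727, 0.2309, 0.2071, 0.4000]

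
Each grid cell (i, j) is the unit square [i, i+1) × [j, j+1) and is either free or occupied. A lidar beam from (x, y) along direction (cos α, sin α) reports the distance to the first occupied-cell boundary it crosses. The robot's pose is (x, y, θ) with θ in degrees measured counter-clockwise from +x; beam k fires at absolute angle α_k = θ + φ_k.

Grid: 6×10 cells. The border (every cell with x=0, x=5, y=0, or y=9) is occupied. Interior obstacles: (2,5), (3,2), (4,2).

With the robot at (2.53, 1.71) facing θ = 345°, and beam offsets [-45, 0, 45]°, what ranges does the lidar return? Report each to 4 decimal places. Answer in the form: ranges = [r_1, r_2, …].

beam 1: φ=-45°, α=300°
  direction (0.5000, -0.8660); cell (2,1); t to first gridline: x 0.9400, y 0.8198 (then +2.0000 / +1.1547)
    (2,0) via y @ 0.8198  # hit
  → r_1 = 0.8198
beam 2: φ=0°, α=345°
  direction (0.9659, -0.2588); cell (2,1); t to first gridline: x 0.4866, y 2.7432 (then +1.0353 / +3.8637)
    (3,1) via x @ 0.4866
    (4,1) via x @ 1.5219
    (5,1) via x @ 2.5571  # hit
  → r_2 = 2.5571
beam 3: φ=45°, α=30°
  direction (0.8660, 0.5000); cell (2,1); t to first gridline: x 0.5427, y 0.5800 (then +1.1547 / +2.0000)
    (3,1) via x @ 0.5427
    (3,2) via y @ 0.5800  # hit
  → r_3 = 0.5800

ranges = [0.8198, 2.5571, 0.5800]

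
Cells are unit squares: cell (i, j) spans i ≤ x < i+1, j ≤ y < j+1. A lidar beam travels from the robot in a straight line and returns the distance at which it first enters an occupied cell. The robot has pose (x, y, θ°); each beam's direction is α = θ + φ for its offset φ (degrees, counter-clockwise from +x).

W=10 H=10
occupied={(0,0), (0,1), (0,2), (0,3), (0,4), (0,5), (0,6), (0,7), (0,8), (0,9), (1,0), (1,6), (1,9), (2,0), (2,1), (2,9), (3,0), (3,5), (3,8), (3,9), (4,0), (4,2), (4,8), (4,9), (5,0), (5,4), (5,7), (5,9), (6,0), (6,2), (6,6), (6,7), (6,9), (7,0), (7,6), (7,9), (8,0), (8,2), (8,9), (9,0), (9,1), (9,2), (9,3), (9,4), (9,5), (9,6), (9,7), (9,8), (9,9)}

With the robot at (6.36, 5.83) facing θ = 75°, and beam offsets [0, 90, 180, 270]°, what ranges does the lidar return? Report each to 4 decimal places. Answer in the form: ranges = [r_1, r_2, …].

beam 1: φ=0°, α=75°
  direction (0.2588, 0.9659); cell (6,5); t to first gridline: x 2.4728, y 0.1760 (then +3.8637 / +1.0353)
    (6,6) via y @ 0.1760  # hit
  → r_1 = 0.1760
beam 2: φ=90°, α=165°
  direction (-0.9659, 0.2588); cell (6,5); t to first gridline: x 0.3727, y 0.6568 (then +1.0353 / +3.8637)
    (5,5) via x @ 0.3727
    (5,6) via y @ 0.6568
    (4,6) via x @ 1.4080
    (3,6) via x @ 2.4433
    (2,6) via x @ 3.4785
    (1,6) via x @ 4.5138  # hit
  → r_2 = 4.5138
beam 3: φ=180°, α=255°
  direction (-0.2588, -0.9659); cell (6,5); t to first gridline: x 1.3909, y 0.8593 (then +3.8637 / +1.0353)
    (6,4) via y @ 0.8593
    (5,4) via x @ 1.3909  # hit
  → r_3 = 1.3909
beam 4: φ=270°, α=345°
  direction (0.9659, -0.2588); cell (6,5); t to first gridline: x 0.6626, y 3.2069 (then +1.0353 / +3.8637)
    (7,5) via x @ 0.6626
    (8,5) via x @ 1.6979
    (9,5) via x @ 2.7331  # hit
  → r_4 = 2.7331

ranges = [0.1760, 4.5138, 1.3909, 2.7331]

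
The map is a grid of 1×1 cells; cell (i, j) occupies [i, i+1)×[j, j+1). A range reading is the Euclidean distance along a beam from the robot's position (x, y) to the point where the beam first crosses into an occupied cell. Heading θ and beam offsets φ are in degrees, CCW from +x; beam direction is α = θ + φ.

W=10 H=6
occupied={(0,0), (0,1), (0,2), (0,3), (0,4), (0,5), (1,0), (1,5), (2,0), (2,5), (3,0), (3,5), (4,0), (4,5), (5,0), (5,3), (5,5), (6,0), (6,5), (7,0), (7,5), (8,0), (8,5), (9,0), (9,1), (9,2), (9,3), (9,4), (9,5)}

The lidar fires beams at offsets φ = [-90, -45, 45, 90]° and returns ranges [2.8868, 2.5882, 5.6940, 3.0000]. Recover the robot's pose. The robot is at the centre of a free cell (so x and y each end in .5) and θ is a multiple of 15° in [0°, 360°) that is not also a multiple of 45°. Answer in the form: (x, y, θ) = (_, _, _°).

(x, y, θ) = (6.5, 2.5, 120°)

The pose lattice has 31·16 = 496 candidates. Test each by forward raycasting.
  (6.5, 1.5, 120°): beam 2 = 3.6235 ≠ 2.5882 ✗
  (8.5, 1.5, 330°): beam 1 = 0.5774 ≠ 2.8868 ✗
  (6.5, 2.5, 240°): beam 1 = 1.0000 ≠ 2.8868 ✗
  (3.5, 1.5, 240°): beam 2 = 1.9319 ≠ 2.5882 ✗
  …
  (6.5, 2.5, 120°): r_1=2.8868, r_2=2.5882, r_3=5.6940, r_4=3.0000 — all match ✓
Only this pose fits every beam.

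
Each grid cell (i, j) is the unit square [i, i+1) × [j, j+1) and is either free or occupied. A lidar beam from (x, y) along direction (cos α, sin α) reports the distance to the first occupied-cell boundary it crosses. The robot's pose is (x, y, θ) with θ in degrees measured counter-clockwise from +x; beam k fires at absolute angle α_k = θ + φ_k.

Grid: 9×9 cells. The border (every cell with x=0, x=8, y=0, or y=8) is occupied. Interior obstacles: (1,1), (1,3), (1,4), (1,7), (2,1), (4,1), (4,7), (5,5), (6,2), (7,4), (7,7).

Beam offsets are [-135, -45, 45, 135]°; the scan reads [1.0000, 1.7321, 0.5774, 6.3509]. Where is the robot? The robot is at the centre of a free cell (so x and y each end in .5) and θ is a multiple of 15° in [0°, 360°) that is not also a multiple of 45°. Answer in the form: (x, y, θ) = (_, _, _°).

Enumerate (i+0.5, j+0.5, θ) over the 38 free cells and 16 admissible headings. For each, cast all 4 beams and compare to the given ranges.
  (6.5, 7.5, 15°): beam 1 = 1.7321 ≠ 1.0000 ✗
  (1.5, 2.5, 150°): beam 1 = 5.7956 ≠ 1.0000 ✗
  (7.5, 3.5, 330°): beam 1 = 5.7956 ≠ 1.0000 ✗
  (7.5, 3.5, 210°): beam 1 = 0.5176 ≠ 1.0000 ✗
  …
  (5.5, 2.5, 345°): r_1=1.0000, r_2=1.7321, r_3=0.5774, r_4=6.3509 — all match ✓
Only this pose fits every beam.

(x, y, θ) = (5.5, 2.5, 345°)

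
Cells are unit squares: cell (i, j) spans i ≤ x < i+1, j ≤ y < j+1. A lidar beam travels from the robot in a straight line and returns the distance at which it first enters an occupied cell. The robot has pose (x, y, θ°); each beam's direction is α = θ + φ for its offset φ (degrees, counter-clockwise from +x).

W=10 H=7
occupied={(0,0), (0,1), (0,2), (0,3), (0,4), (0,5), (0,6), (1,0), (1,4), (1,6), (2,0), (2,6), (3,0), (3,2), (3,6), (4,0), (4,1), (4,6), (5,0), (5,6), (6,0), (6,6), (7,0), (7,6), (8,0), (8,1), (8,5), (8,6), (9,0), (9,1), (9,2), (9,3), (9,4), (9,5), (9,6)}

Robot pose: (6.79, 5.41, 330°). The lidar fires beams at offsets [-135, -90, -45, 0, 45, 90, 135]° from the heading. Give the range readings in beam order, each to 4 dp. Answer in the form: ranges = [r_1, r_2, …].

ranges = [4.9590, 3.9375, 4.5656, 2.5519, 1.2527, 0.6813, 0.6108]

beam 1: φ=-135°, α=195°
  cosα=-0.9659 sinα=-0.2588 | (6,5) | tMaxX 0.8179 tMaxY 1.5841 | tΔX 1.0353 tΔY 3.8637
    t=0.8179 [x] (5,5)
    t=1.5841 [y] (5,4)
    t=1.8531 [x] (4,4)
    t=2.8884 [x] (3,4)
    t=3.9237 [x] (2,4)
    t=4.9590 [x] (1,4) — stop
  → r_1 = 4.9590
beam 2: φ=-90°, α=240°
  cosα=-0.5000 sinα=-0.8660 | (6,5) | tMaxX 1.5800 tMaxY 0.4734 | tΔX 2.0000 tΔY 1.1547
    t=0.4734 [y] (6,4)
    t=1.5800 [x] (5,4)
    t=1.6281 [y] (5,3)
    t=2.7828 [y] (5,2)
    t=3.5800 [x] (4,2)
    t=3.9375 [y] (4,1) — stop
  → r_2 = 3.9375
beam 3: φ=-45°, α=285°
  cosα=0.2588 sinα=-0.9659 | (6,5) | tMaxX 0.8114 tMaxY 0.4245 | tΔX 3.8637 tΔY 1.0353
    t=0.4245 [y] (6,4)
    t=0.8114 [x] (7,4)
    t=1.4597 [y] (7,3)
    t=2.4950 [y] (7,2)
    t=3.5303 [y] (7,1)
    t=4.5656 [y] (7,0) — stop
  → r_3 = 4.5656
beam 4: φ=0°, α=330°
  cosα=0.8660 sinα=-0.5000 | (6,5) | tMaxX 0.2425 tMaxY 0.8200 | tΔX 1.1547 tΔY 2.0000
    t=0.2425 [x] (7,5)
    t=0.8200 [y] (7,4)
    t=1.3972 [x] (8,4)
    t=2.5519 [x] (9,4) — stop
  → r_4 = 2.5519
beam 5: φ=45°, α=15°
  cosα=0.9659 sinα=0.2588 | (6,5) | tMaxX 0.2174 tMaxY 2.2796 | tΔX 1.0353 tΔY 3.8637
    t=0.2174 [x] (7,5)
    t=1.2527 [x] (8,5) — stop
  → r_5 = 1.2527
beam 6: φ=90°, α=60°
  cosα=0.5000 sinα=0.8660 | (6,5) | tMaxX 0.4200 tMaxY 0.6813 | tΔX 2.0000 tΔY 1.1547
    t=0.4200 [x] (7,5)
    t=0.6813 [y] (7,6) — stop
  → r_6 = 0.6813
beam 7: φ=135°, α=105°
  cosα=-0.2588 sinα=0.9659 | (6,5) | tMaxX 3.0523 tMaxY 0.6108 | tΔX 3.8637 tΔY 1.0353
    t=0.6108 [y] (6,6) — stop
  → r_7 = 0.6108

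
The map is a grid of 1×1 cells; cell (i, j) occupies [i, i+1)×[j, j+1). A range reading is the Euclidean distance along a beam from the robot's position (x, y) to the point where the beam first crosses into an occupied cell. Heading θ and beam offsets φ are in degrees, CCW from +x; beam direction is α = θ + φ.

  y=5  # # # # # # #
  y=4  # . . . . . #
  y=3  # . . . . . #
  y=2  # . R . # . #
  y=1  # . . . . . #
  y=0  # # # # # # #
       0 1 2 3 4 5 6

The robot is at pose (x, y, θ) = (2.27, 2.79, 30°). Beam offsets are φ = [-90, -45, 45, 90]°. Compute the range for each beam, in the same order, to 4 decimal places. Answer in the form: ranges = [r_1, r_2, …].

ranges = [2.0669, 1.7910, 2.2880, 2.5400]

beam 1: φ=-90°, α=300°
  dir = (cos 300°, sin 300°) = (0.5000, -0.8660); from cell (2,2)
  next x-line at t=1.4600, next y-line at t=0.9122; Δt_x=2.0000, Δt_y=1.1547
    y: enter (2,1) at t=0.9122
    x: enter (3,1) at t=1.4600
    y: enter (3,0) at t=2.0669 ← occupied
  → r_1 = 2.0669
beam 2: φ=-45°, α=345°
  dir = (cos 345°, sin 345°) = (0.9659, -0.2588); from cell (2,2)
  next x-line at t=0.7558, next y-line at t=3.0523; Δt_x=1.0353, Δt_y=3.8637
    x: enter (3,2) at t=0.7558
    x: enter (4,2) at t=1.7910 ← occupied
  → r_2 = 1.7910
beam 3: φ=45°, α=75°
  dir = (cos 75°, sin 75°) = (0.2588, 0.9659); from cell (2,2)
  next x-line at t=2.8205, next y-line at t=0.2174; Δt_x=3.8637, Δt_y=1.0353
    y: enter (2,3) at t=0.2174
    y: enter (2,4) at t=1.2527
    y: enter (2,5) at t=2.2880 ← occupied
  → r_3 = 2.2880
beam 4: φ=90°, α=120°
  dir = (cos 120°, sin 120°) = (-0.5000, 0.8660); from cell (2,2)
  next x-line at t=0.5400, next y-line at t=0.2425; Δt_x=2.0000, Δt_y=1.1547
    y: enter (2,3) at t=0.2425
    x: enter (1,3) at t=0.5400
    y: enter (1,4) at t=1.3972
    x: enter (0,4) at t=2.5400 ← occupied
  → r_4 = 2.5400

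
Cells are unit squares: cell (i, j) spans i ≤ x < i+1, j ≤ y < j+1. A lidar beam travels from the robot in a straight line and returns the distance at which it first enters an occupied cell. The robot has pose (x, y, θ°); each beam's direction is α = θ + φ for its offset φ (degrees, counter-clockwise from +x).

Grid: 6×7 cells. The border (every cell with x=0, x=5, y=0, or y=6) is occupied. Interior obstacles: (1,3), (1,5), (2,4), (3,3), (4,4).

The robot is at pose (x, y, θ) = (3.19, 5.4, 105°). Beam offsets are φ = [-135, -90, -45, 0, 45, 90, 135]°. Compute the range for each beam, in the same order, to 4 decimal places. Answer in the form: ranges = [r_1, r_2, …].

ranges = [0.9353, 1.8738, 0.6928, 0.6212, 1.2000, 1.2320, 0.4619]

beam 1: φ=-135°, α=330°
  d=(0.8660,-0.5000)  start (3,5)  tX=0.9353 tY=0.8000  stride 1/|dx|=1.1547 1/|dy|=2.0000
    cross y-line → (3,4), t=0.8000
    cross x-line → (4,4), t=0.9353 (wall)
  → r_1 = 0.9353
beam 2: φ=-90°, α=15°
  d=(0.9659,0.2588)  start (3,5)  tX=0.8386 tY=2.3182  stride 1/|dx|=1.0353 1/|dy|=3.8637
    cross x-line → (4,5), t=0.8386
    cross x-line → (5,5), t=1.8738 (wall)
  → r_2 = 1.8738
beam 3: φ=-45°, α=60°
  d=(0.5000,0.8660)  start (3,5)  tX=1.6200 tY=0.6928  stride 1/|dx|=2.0000 1/|dy|=1.1547
    cross y-line → (3,6), t=0.6928 (wall)
  → r_3 = 0.6928
beam 4: φ=0°, α=105°
  d=(-0.2588,0.9659)  start (3,5)  tX=0.7341 tY=0.6212  stride 1/|dx|=3.8637 1/|dy|=1.0353
    cross y-line → (3,6), t=0.6212 (wall)
  → r_4 = 0.6212
beam 5: φ=45°, α=150°
  d=(-0.8660,0.5000)  start (3,5)  tX=0.2194 tY=1.2000  stride 1/|dx|=1.1547 1/|dy|=2.0000
    cross x-line → (2,5), t=0.2194
    cross y-line → (2,6), t=1.2000 (wall)
  → r_5 = 1.2000
beam 6: φ=90°, α=195°
  d=(-0.9659,-0.2588)  start (3,5)  tX=0.1967 tY=1.5455  stride 1/|dx|=1.0353 1/|dy|=3.8637
    cross x-line → (2,5), t=0.1967
    cross x-line → (1,5), t=1.2320 (wall)
  → r_6 = 1.2320
beam 7: φ=135°, α=240°
  d=(-0.5000,-0.8660)  start (3,5)  tX=0.3800 tY=0.4619  stride 1/|dx|=2.0000 1/|dy|=1.1547
    cross x-line → (2,5), t=0.3800
    cross y-line → (2,4), t=0.4619 (wall)
  → r_7 = 0.4619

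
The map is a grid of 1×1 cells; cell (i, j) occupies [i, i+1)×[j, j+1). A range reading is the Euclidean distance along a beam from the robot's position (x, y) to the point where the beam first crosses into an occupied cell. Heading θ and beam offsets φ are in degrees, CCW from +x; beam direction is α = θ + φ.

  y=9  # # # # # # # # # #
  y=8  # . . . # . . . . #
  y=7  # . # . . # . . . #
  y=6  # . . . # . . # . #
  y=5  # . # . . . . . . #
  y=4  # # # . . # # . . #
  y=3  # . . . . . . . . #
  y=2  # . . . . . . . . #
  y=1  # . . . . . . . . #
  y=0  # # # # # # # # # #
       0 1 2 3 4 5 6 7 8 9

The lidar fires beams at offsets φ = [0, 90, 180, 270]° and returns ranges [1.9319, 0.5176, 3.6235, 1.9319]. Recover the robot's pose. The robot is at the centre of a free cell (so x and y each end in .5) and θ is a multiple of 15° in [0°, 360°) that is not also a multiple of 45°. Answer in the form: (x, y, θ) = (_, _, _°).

(x, y, θ) = (8.5, 5.5, 285°)

Candidates: 54 free-cell centres × 16 headings = 864 poses. Raycast each; keep the one whose scan matches to 4 dp.
  (6.5, 1.5, 15°): beam 1 = 2.5882 ≠ 1.9319 ✗
  (8.5, 1.5, 210°): beam 1 = 1.0000 ≠ 1.9319 ✗
  (5.5, 2.5, 60°): beam 1 = 1.7321 ≠ 1.9319 ✗
  …
  (8.5, 5.5, 285°): r_1=1.9319, r_2=0.5176, r_3=3.6235, r_4=1.9319 — all match ✓
Unique over the lattice → pose = (8.5, 5.5, 285°).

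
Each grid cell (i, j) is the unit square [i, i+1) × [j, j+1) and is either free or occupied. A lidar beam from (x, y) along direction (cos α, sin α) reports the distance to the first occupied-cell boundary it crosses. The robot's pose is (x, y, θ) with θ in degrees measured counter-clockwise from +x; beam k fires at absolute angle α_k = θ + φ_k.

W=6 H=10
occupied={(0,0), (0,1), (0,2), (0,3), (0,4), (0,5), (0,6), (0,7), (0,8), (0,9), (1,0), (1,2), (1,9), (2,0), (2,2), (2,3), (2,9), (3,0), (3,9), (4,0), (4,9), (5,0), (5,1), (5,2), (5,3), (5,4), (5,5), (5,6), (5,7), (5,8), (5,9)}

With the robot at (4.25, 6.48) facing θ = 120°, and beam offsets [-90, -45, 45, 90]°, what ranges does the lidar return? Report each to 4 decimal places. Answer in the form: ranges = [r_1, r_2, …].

beam 1: φ=-90°, α=30°
  dir = (cos 30°, sin 30°) = (0.8660, 0.5000); from cell (4,6)
  next x-line at t=0.8660, next y-line at t=1.0400; Δt_x=1.1547, Δt_y=2.0000
    x: enter (5,6) at t=0.8660 ← occupied
  → r_1 = 0.8660
beam 2: φ=-45°, α=75°
  dir = (cos 75°, sin 75°) = (0.2588, 0.9659); from cell (4,6)
  next x-line at t=2.8978, next y-line at t=0.5383; Δt_x=3.8637, Δt_y=1.0353
    y: enter (4,7) at t=0.5383
    y: enter (4,8) at t=1.5736
    y: enter (4,9) at t=2.6089 ← occupied
  → r_2 = 2.6089
beam 3: φ=45°, α=165°
  dir = (cos 165°, sin 165°) = (-0.9659, 0.2588); from cell (4,6)
  next x-line at t=0.2588, next y-line at t=2.0091; Δt_x=1.0353, Δt_y=3.8637
    x: enter (3,6) at t=0.2588
    x: enter (2,6) at t=1.2941
    y: enter (2,7) at t=2.0091
    x: enter (1,7) at t=2.3294
    x: enter (0,7) at t=3.3646 ← occupied
  → r_3 = 3.3646
beam 4: φ=90°, α=210°
  dir = (cos 210°, sin 210°) = (-0.8660, -0.5000); from cell (4,6)
  next x-line at t=0.2887, next y-line at t=0.9600; Δt_x=1.1547, Δt_y=2.0000
    x: enter (3,6) at t=0.2887
    y: enter (3,5) at t=0.9600
    x: enter (2,5) at t=1.4434
    x: enter (1,5) at t=2.5981
    y: enter (1,4) at t=2.9600
    x: enter (0,4) at t=3.7528 ← occupied
  → r_4 = 3.7528

ranges = [0.8660, 2.6089, 3.3646, 3.7528]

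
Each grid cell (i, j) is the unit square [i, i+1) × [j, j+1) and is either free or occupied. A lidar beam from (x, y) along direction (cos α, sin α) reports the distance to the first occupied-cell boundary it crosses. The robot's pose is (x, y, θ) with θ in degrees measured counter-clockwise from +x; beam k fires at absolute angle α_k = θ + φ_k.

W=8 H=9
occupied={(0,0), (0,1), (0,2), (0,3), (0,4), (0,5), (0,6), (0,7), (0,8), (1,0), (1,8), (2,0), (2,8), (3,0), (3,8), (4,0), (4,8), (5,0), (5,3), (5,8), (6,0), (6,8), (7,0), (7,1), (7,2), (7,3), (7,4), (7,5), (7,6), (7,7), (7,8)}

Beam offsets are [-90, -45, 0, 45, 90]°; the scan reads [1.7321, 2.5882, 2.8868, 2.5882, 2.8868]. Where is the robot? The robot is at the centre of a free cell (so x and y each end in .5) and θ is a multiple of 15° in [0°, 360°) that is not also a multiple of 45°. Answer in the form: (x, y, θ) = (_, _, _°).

(x, y, θ) = (4.5, 5.5, 30°)

Candidates: 41 free-cell centres × 16 headings = 656 poses. Raycast each; keep the one whose scan matches to 4 dp.
  (2.5, 5.5, 30°): beam 1 = 5.1962 ≠ 1.7321 ✗
  (2.5, 5.5, 255°): beam 1 = 1.5529 ≠ 1.7321 ✗
  (6.5, 7.5, 240°): beam 1 = 1.0000 ≠ 1.7321 ✗
  (6.5, 1.5, 345°): beam 1 = 0.5176 ≠ 1.7321 ✗
  …
  (4.5, 5.5, 30°): r_1=1.7321, r_2=2.5882, r_3=2.8868, r_4=2.5882, r_5=2.8868 — all match ✓
No second candidate reproduces the full scan.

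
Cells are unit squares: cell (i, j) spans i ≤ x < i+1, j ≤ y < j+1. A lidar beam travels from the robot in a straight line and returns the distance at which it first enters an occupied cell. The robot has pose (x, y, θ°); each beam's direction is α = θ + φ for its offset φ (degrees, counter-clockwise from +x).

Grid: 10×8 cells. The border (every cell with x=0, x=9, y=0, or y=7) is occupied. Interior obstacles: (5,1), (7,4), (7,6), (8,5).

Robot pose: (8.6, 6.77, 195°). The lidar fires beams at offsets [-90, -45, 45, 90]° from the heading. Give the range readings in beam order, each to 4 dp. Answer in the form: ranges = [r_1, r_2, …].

beam 1: φ=-90°, α=105°
  direction (-0.2588, 0.9659); cell (8,6); t to first gridline: x 2.3182, y 0.2381 (then +3.8637 / +1.0353)
    (8,7) via y @ 0.2381  # hit
  → r_1 = 0.2381
beam 2: φ=-45°, α=150°
  direction (-0.8660, 0.5000); cell (8,6); t to first gridline: x 0.6928, y 0.4600 (then +1.1547 / +2.0000)
    (8,7) via y @ 0.4600  # hit
  → r_2 = 0.4600
beam 3: φ=45°, α=240°
  direction (-0.5000, -0.8660); cell (8,6); t to first gridline: x 1.2000, y 0.8891 (then +2.0000 / +1.1547)
    (8,5) via y @ 0.8891  # hit
  → r_3 = 0.8891
beam 4: φ=90°, α=285°
  direction (0.2588, -0.9659); cell (8,6); t to first gridline: x 1.5455, y 0.7972 (then +3.8637 / +1.0353)
    (8,5) via y @ 0.7972  # hit
  → r_4 = 0.7972

ranges = [0.2381, 0.4600, 0.8891, 0.7972]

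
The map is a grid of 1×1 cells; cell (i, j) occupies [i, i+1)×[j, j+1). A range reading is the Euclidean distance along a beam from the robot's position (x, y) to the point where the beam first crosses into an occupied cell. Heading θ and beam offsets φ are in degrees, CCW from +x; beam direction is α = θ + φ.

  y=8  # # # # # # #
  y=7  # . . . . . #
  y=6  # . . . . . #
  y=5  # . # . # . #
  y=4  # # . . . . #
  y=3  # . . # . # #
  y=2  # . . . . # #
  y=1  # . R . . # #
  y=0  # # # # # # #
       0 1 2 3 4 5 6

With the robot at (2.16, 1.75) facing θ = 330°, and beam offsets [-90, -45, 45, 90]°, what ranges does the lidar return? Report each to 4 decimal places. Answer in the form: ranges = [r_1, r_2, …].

ranges = [0.8660, 0.7765, 2.9402, 1.6800]

beam 1: φ=-90°, α=240°
  dir = (cos 240°, sin 240°) = (-0.5000, -0.8660); from cell (2,1)
  next x-line at t=0.3200, next y-line at t=0.8660; Δt_x=2.0000, Δt_y=1.1547
    x: enter (1,1) at t=0.3200
    y: enter (1,0) at t=0.8660 ← occupied
  → r_1 = 0.8660
beam 2: φ=-45°, α=285°
  dir = (cos 285°, sin 285°) = (0.2588, -0.9659); from cell (2,1)
  next x-line at t=3.2455, next y-line at t=0.7765; Δt_x=3.8637, Δt_y=1.0353
    y: enter (2,0) at t=0.7765 ← occupied
  → r_2 = 0.7765
beam 3: φ=45°, α=15°
  dir = (cos 15°, sin 15°) = (0.9659, 0.2588); from cell (2,1)
  next x-line at t=0.8696, next y-line at t=0.9659; Δt_x=1.0353, Δt_y=3.8637
    x: enter (3,1) at t=0.8696
    y: enter (3,2) at t=0.9659
    x: enter (4,2) at t=1.9049
    x: enter (5,2) at t=2.9402 ← occupied
  → r_3 = 2.9402
beam 4: φ=90°, α=60°
  dir = (cos 60°, sin 60°) = (0.5000, 0.8660); from cell (2,1)
  next x-line at t=1.6800, next y-line at t=0.2887; Δt_x=2.0000, Δt_y=1.1547
    y: enter (2,2) at t=0.2887
    y: enter (2,3) at t=1.4434
    x: enter (3,3) at t=1.6800 ← occupied
  → r_4 = 1.6800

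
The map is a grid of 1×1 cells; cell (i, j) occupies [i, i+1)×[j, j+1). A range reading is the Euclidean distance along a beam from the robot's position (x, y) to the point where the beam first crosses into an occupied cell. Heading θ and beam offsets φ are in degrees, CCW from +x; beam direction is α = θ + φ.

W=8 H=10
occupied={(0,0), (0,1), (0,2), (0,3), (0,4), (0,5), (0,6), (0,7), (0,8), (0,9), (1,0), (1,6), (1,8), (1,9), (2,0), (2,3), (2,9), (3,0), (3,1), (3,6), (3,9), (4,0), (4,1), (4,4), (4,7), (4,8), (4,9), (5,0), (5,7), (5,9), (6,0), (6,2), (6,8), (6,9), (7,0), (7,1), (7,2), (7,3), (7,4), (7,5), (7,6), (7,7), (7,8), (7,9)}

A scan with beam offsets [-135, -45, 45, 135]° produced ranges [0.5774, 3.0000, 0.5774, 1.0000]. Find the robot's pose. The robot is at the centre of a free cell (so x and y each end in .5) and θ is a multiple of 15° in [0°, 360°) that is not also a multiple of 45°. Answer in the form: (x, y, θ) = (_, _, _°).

Enumerate (i+0.5, j+0.5, θ) over the 36 free cells and 16 admissible headings. For each, cast all 4 beams and compare to the given ranges.
  (5.5, 8.5, 285°): beam 2 = 0.5774 ≠ 3.0000 ✗
  (3.5, 8.5, 240°): beam 1 = 0.5176 ≠ 0.5774 ✗
  (4.5, 5.5, 255°): beam 1 = 1.0000 ≠ 0.5774 ✗
  (6.5, 5.5, 255°): beam 1 = 1.7321 ≠ 0.5774 ✗
  (2.5, 5.5, 195°): beam 1 = 1.0000 ≠ 0.5774 ✗
  …
  (1.5, 3.5, 105°): r_1=0.5774, r_2=3.0000, r_3=0.5774, r_4=1.0000 — all match ✓
No second candidate reproduces the full scan.

(x, y, θ) = (1.5, 3.5, 105°)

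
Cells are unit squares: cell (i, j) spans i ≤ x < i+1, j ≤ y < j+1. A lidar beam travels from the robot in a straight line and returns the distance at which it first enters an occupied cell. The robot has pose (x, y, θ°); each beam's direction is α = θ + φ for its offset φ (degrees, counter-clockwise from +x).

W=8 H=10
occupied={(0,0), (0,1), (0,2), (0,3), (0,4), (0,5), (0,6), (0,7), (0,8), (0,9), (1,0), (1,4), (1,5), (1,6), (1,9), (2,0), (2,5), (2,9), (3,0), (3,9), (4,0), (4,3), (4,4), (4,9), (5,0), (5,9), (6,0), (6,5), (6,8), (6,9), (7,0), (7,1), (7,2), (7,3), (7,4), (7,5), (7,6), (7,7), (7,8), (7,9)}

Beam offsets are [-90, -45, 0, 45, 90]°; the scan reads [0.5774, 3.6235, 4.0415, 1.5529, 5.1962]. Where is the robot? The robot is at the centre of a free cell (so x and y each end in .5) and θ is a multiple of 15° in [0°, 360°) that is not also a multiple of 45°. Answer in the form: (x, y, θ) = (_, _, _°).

The pose lattice has 40·16 = 640 candidates. Test each by forward raycasting.
  (3.5, 8.5, 150°): beam 2 = 0.5176 ≠ 3.6235 ✗
  (3.5, 4.5, 30°): beam 1 = 1.0000 ≠ 0.5774 ✗
  (1.5, 1.5, 300°): beam 2 = 0.5176 ≠ 3.6235 ✗
  …
  (2.5, 4.5, 300°): r_1=0.5774, r_2=3.6235, r_3=4.0415, r_4=1.5529, r_5=5.1962 — all match ✓
Only this pose fits every beam.

(x, y, θ) = (2.5, 4.5, 300°)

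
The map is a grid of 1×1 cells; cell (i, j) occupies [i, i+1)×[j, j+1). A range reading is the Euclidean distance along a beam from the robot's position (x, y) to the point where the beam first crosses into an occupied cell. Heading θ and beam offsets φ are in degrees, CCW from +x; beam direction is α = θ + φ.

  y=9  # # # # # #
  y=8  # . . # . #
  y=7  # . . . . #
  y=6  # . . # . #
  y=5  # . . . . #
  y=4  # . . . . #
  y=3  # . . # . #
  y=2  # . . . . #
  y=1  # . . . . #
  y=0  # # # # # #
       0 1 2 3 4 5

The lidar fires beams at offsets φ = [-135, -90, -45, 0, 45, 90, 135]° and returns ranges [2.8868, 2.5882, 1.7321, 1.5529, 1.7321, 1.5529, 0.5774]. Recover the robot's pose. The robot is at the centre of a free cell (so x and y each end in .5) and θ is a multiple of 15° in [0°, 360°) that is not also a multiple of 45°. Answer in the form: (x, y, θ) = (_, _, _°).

Enumerate (i+0.5, j+0.5, θ) over the 29 free cells and 16 admissible headings. For each, cast all 7 beams and compare to the given ranges.
  (4.5, 2.5, 105°): beam 1 = 0.5774 ≠ 2.8868 ✗
  (2.5, 1.5, 120°): beam 1 = 1.9319 ≠ 2.8868 ✗
  (4.5, 5.5, 345°): beam 1 = 4.0415 ≠ 2.8868 ✗
  (4.5, 1.5, 255°): beam 1 = 1.7321 ≠ 2.8868 ✗
  …
  (3.5, 2.5, 285°): r_1=2.8868, r_2=2.5882, r_3=1.7321, r_4=1.5529, r_5=1.7321, r_6=1.5529, r_7=0.5774 — all match ✓
Only this pose fits every beam.

(x, y, θ) = (3.5, 2.5, 285°)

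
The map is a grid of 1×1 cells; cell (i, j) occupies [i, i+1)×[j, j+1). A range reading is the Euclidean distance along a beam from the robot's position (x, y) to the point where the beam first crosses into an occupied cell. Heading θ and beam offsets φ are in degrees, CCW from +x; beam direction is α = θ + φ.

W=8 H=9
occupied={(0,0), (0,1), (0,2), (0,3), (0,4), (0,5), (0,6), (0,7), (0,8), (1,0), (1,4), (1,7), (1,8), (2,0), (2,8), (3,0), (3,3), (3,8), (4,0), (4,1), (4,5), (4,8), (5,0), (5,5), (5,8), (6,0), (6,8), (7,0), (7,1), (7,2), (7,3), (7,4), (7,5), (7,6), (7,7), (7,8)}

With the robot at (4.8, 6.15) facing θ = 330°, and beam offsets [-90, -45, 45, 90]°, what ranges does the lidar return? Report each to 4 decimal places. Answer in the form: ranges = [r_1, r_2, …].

beam 1: φ=-90°, α=240°
  d=(-0.5000,-0.8660)  start (4,6)  tX=1.6000 tY=0.1732  stride 1/|dx|=2.0000 1/|dy|=1.1547
    cross y-line → (4,5), t=0.1732 (wall)
  → r_1 = 0.1732
beam 2: φ=-45°, α=285°
  d=(0.2588,-0.9659)  start (4,6)  tX=0.7727 tY=0.1553  stride 1/|dx|=3.8637 1/|dy|=1.0353
    cross y-line → (4,5), t=0.1553 (wall)
  → r_2 = 0.1553
beam 3: φ=45°, α=15°
  d=(0.9659,0.2588)  start (4,6)  tX=0.2071 tY=3.2841  stride 1/|dx|=1.0353 1/|dy|=3.8637
    cross x-line → (5,6), t=0.2071
    cross x-line → (6,6), t=1.2423
    cross x-line → (7,6), t=2.2776 (wall)
  → r_3 = 2.2776
beam 4: φ=90°, α=60°
  d=(0.5000,0.8660)  start (4,6)  tX=0.4000 tY=0.9815  stride 1/|dx|=2.0000 1/|dy|=1.1547
    cross x-line → (5,6), t=0.4000
    cross y-line → (5,7), t=0.9815
    cross y-line → (5,8), t=2.1362 (wall)
  → r_4 = 2.1362

ranges = [0.1732, 0.1553, 2.2776, 2.1362]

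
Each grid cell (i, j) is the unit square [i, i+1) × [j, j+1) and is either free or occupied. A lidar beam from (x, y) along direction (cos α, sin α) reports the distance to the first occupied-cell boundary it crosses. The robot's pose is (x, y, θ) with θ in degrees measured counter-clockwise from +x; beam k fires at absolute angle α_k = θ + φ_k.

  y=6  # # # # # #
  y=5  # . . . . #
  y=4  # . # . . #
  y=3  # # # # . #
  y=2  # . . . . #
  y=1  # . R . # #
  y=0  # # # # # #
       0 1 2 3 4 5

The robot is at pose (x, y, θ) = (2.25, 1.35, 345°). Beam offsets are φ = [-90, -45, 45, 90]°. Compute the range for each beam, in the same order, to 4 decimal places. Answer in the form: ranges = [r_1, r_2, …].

beam 1: φ=-90°, α=255°
  cosα=-0.2588 sinα=-0.9659 | (2,1) | tMaxX 0.9659 tMaxY 0.3623 | tΔX 3.8637 tΔY 1.0353
    t=0.3623 [y] (2,0) — stop
  → r_1 = 0.3623
beam 2: φ=-45°, α=300°
  cosα=0.5000 sinα=-0.8660 | (2,1) | tMaxX 1.5000 tMaxY 0.4041 | tΔX 2.0000 tΔY 1.1547
    t=0.4041 [y] (2,0) — stop
  → r_2 = 0.4041
beam 3: φ=45°, α=30°
  cosα=0.8660 sinα=0.5000 | (2,1) | tMaxX 0.8660 tMaxY 1.3000 | tΔX 1.1547 tΔY 2.0000
    t=0.8660 [x] (3,1)
    t=1.3000 [y] (3,2)
    t=2.0207 [x] (4,2)
    t=3.1754 [x] (5,2) — stop
  → r_3 = 3.1754
beam 4: φ=90°, α=75°
  cosα=0.2588 sinα=0.9659 | (2,1) | tMaxX 2.8978 tMaxY 0.6729 | tΔX 3.8637 tΔY 1.0353
    t=0.6729 [y] (2,2)
    t=1.7082 [y] (2,3) — stop
  → r_4 = 1.7082

ranges = [0.3623, 0.4041, 3.1754, 1.7082]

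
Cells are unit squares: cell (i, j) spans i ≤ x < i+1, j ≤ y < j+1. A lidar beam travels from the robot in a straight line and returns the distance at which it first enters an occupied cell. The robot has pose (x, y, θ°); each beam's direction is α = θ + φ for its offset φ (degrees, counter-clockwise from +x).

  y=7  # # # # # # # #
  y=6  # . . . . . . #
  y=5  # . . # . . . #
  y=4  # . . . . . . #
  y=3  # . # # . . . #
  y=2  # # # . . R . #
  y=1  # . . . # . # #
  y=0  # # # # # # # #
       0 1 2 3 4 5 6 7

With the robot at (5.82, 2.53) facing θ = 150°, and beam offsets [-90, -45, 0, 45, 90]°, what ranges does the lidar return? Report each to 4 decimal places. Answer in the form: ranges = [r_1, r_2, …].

ranges = [2.3600, 4.6277, 2.1016, 4.9900, 1.6400]

beam 1: φ=-90°, α=60°
  dir = (cos 60°, sin 60°) = (0.5000, 0.8660); from cell (5,2)
  next x-line at t=0.3600, next y-line at t=0.5427; Δt_x=2.0000, Δt_y=1.1547
    x: enter (6,2) at t=0.3600
    y: enter (6,3) at t=0.5427
    y: enter (6,4) at t=1.6974
    x: enter (7,4) at t=2.3600 ← occupied
  → r_1 = 2.3600
beam 2: φ=-45°, α=105°
  dir = (cos 105°, sin 105°) = (-0.2588, 0.9659); from cell (5,2)
  next x-line at t=3.1682, next y-line at t=0.4866; Δt_x=3.8637, Δt_y=1.0353
    y: enter (5,3) at t=0.4866
    y: enter (5,4) at t=1.5219
    y: enter (5,5) at t=2.5571
    x: enter (4,5) at t=3.1682
    y: enter (4,6) at t=3.5924
    y: enter (4,7) at t=4.6277 ← occupied
  → r_2 = 4.6277
beam 3: φ=0°, α=150°
  dir = (cos 150°, sin 150°) = (-0.8660, 0.5000); from cell (5,2)
  next x-line at t=0.9469, next y-line at t=0.9400; Δt_x=1.1547, Δt_y=2.0000
    y: enter (5,3) at t=0.9400
    x: enter (4,3) at t=0.9469
    x: enter (3,3) at t=2.1016 ← occupied
  → r_3 = 2.1016
beam 4: φ=45°, α=195°
  dir = (cos 195°, sin 195°) = (-0.9659, -0.2588); from cell (5,2)
  next x-line at t=0.8489, next y-line at t=2.0478; Δt_x=1.0353, Δt_y=3.8637
    x: enter (4,2) at t=0.8489
    x: enter (3,2) at t=1.8842
    y: enter (3,1) at t=2.0478
    x: enter (2,1) at t=2.9195
    x: enter (1,1) at t=3.9548
    x: enter (0,1) at t=4.9900 ← occupied
  → r_4 = 4.9900
beam 5: φ=90°, α=240°
  dir = (cos 240°, sin 240°) = (-0.5000, -0.8660); from cell (5,2)
  next x-line at t=1.6400, next y-line at t=0.6120; Δt_x=2.0000, Δt_y=1.1547
    y: enter (5,1) at t=0.6120
    x: enter (4,1) at t=1.6400 ← occupied
  → r_5 = 1.6400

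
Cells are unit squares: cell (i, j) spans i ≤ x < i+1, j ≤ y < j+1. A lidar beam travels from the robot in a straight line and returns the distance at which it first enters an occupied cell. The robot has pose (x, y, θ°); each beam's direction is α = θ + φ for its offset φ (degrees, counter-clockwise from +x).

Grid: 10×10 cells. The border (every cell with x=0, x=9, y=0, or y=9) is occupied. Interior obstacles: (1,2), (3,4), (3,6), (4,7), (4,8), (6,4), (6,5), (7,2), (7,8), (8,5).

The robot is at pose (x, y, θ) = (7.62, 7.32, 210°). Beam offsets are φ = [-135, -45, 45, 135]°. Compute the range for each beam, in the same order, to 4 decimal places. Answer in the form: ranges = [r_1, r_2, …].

ranges = [0.7040, 2.7124, 2.3955, 1.4287]

beam 1: φ=-135°, α=75°
  dir = (cos 75°, sin 75°) = (0.2588, 0.9659); from cell (7,7)
  next x-line at t=1.4682, next y-line at t=0.7040; Δt_x=3.8637, Δt_y=1.0353
    y: enter (7,8) at t=0.7040 ← occupied
  → r_1 = 0.7040
beam 2: φ=-45°, α=165°
  dir = (cos 165°, sin 165°) = (-0.9659, 0.2588); from cell (7,7)
  next x-line at t=0.6419, next y-line at t=2.6273; Δt_x=1.0353, Δt_y=3.8637
    x: enter (6,7) at t=0.6419
    x: enter (5,7) at t=1.6771
    y: enter (5,8) at t=2.6273
    x: enter (4,8) at t=2.7124 ← occupied
  → r_2 = 2.7124
beam 3: φ=45°, α=255°
  dir = (cos 255°, sin 255°) = (-0.2588, -0.9659); from cell (7,7)
  next x-line at t=2.3955, next y-line at t=0.3313; Δt_x=3.8637, Δt_y=1.0353
    y: enter (7,6) at t=0.3313
    y: enter (7,5) at t=1.3666
    x: enter (6,5) at t=2.3955 ← occupied
  → r_3 = 2.3955
beam 4: φ=135°, α=345°
  dir = (cos 345°, sin 345°) = (0.9659, -0.2588); from cell (7,7)
  next x-line at t=0.3934, next y-line at t=1.2364; Δt_x=1.0353, Δt_y=3.8637
    x: enter (8,7) at t=0.3934
    y: enter (8,6) at t=1.2364
    x: enter (9,6) at t=1.4287 ← occupied
  → r_4 = 1.4287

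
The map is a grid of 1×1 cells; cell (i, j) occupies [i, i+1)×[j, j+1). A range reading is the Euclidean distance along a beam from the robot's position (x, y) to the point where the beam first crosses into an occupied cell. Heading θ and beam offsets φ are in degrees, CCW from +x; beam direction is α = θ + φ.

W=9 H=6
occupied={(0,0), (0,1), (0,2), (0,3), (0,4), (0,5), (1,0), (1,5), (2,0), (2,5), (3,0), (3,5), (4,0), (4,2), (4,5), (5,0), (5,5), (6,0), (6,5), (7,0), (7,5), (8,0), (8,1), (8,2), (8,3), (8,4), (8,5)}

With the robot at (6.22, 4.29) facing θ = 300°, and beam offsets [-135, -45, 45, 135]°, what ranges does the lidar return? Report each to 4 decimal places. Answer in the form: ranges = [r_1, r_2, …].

beam 1: φ=-135°, α=165°
  dir = (cos 165°, sin 165°) = (-0.9659, 0.2588); from cell (6,4)
  next x-line at t=0.2278, next y-line at t=2.7432; Δt_x=1.0353, Δt_y=3.8637
    x: enter (5,4) at t=0.2278
    x: enter (4,4) at t=1.2630
    x: enter (3,4) at t=2.2983
    y: enter (3,5) at t=2.7432 ← occupied
  → r_1 = 2.7432
beam 2: φ=-45°, α=255°
  dir = (cos 255°, sin 255°) = (-0.2588, -0.9659); from cell (6,4)
  next x-line at t=0.8500, next y-line at t=0.3002; Δt_x=3.8637, Δt_y=1.0353
    y: enter (6,3) at t=0.3002
    x: enter (5,3) at t=0.8500
    y: enter (5,2) at t=1.3355
    y: enter (5,1) at t=2.3708
    y: enter (5,0) at t=3.4061 ← occupied
  → r_2 = 3.4061
beam 3: φ=45°, α=345°
  dir = (cos 345°, sin 345°) = (0.9659, -0.2588); from cell (6,4)
  next x-line at t=0.8075, next y-line at t=1.1205; Δt_x=1.0353, Δt_y=3.8637
    x: enter (7,4) at t=0.8075
    y: enter (7,3) at t=1.1205
    x: enter (8,3) at t=1.8428 ← occupied
  → r_3 = 1.8428
beam 4: φ=135°, α=75°
  dir = (cos 75°, sin 75°) = (0.2588, 0.9659); from cell (6,4)
  next x-line at t=3.0137, next y-line at t=0.7350; Δt_x=3.8637, Δt_y=1.0353
    y: enter (6,5) at t=0.7350 ← occupied
  → r_4 = 0.7350

ranges = [2.7432, 3.4061, 1.8428, 0.7350]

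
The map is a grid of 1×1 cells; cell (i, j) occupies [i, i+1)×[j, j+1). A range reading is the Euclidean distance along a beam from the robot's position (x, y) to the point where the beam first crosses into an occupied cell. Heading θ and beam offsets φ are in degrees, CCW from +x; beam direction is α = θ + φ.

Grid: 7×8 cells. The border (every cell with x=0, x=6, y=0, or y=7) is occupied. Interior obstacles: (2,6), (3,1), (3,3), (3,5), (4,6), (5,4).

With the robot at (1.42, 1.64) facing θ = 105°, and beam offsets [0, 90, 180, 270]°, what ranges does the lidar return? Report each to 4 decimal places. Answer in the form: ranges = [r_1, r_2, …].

beam 1: φ=0°, α=105°
  d=(-0.2588,0.9659)  start (1,1)  tX=1.6228 tY=0.3727  stride 1/|dx|=3.8637 1/|dy|=1.0353
    cross y-line → (1,2), t=0.3727
    cross y-line → (1,3), t=1.4080
    cross x-line → (0,3), t=1.6228 (wall)
  → r_1 = 1.6228
beam 2: φ=90°, α=195°
  d=(-0.9659,-0.2588)  start (1,1)  tX=0.4348 tY=2.4728  stride 1/|dx|=1.0353 1/|dy|=3.8637
    cross x-line → (0,1), t=0.4348 (wall)
  → r_2 = 0.4348
beam 3: φ=180°, α=285°
  d=(0.2588,-0.9659)  start (1,1)  tX=2.2409 tY=0.6626  stride 1/|dx|=3.8637 1/|dy|=1.0353
    cross y-line → (1,0), t=0.6626 (wall)
  → r_3 = 0.6626
beam 4: φ=270°, α=15°
  d=(0.9659,0.2588)  start (1,1)  tX=0.6005 tY=1.3909  stride 1/|dx|=1.0353 1/|dy|=3.8637
    cross x-line → (2,1), t=0.6005
    cross y-line → (2,2), t=1.3909
    cross x-line → (3,2), t=1.6357
    cross x-line → (4,2), t=2.6710
    cross x-line → (5,2), t=3.7063
    cross x-line → (6,2), t=4.7416 (wall)
  → r_4 = 4.7416

ranges = [1.6228, 0.4348, 0.6626, 4.7416]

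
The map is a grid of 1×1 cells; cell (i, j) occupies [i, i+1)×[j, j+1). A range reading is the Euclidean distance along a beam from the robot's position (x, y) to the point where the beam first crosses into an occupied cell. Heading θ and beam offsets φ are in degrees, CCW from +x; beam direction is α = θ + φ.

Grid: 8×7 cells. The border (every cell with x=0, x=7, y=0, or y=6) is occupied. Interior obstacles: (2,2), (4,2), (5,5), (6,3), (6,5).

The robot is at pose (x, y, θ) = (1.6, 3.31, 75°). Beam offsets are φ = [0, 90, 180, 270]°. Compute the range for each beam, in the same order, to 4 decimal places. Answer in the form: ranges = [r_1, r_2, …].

beam 1: φ=0°, α=75°
  d=(0.2588,0.9659)  start (1,3)  tX=1.5455 tY=0.7143  stride 1/|dx|=3.8637 1/|dy|=1.0353
    cross y-line → (1,4), t=0.7143
    cross x-line → (2,4), t=1.5455
    cross y-line → (2,5), t=1.7496
    cross y-line → (2,6), t=2.7849 (wall)
  → r_1 = 2.7849
beam 2: φ=90°, α=165°
  d=(-0.9659,0.2588)  start (1,3)  tX=0.6212 tY=2.6660  stride 1/|dx|=1.0353 1/|dy|=3.8637
    cross x-line → (0,3), t=0.6212 (wall)
  → r_2 = 0.6212
beam 3: φ=180°, α=255°
  d=(-0.2588,-0.9659)  start (1,3)  tX=2.3182 tY=0.3209  stride 1/|dx|=3.8637 1/|dy|=1.0353
    cross y-line → (1,2), t=0.3209
    cross y-line → (1,1), t=1.3562
    cross x-line → (0,1), t=2.3182 (wall)
  → r_3 = 2.3182
beam 4: φ=270°, α=345°
  d=(0.9659,-0.2588)  start (1,3)  tX=0.4141 tY=1.1977  stride 1/|dx|=1.0353 1/|dy|=3.8637
    cross x-line → (2,3), t=0.4141
    cross y-line → (2,2), t=1.1977 (wall)
  → r_4 = 1.1977

ranges = [2.7849, 0.6212, 2.3182, 1.1977]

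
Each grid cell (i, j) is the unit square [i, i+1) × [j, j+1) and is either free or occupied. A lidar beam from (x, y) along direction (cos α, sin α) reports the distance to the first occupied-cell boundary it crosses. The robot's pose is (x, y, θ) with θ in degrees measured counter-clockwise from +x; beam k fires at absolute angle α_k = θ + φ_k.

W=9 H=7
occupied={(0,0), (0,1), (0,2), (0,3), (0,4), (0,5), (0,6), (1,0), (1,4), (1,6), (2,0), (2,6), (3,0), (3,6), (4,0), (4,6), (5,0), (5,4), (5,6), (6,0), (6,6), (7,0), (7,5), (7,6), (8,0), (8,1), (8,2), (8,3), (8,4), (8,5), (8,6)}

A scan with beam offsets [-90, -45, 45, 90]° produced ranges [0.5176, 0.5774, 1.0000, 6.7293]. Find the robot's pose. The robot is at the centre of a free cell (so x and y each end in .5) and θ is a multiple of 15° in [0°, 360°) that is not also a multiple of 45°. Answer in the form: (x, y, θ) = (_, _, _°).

(x, y, θ) = (1.5, 1.5, 285°)

Enumerate (i+0.5, j+0.5, θ) over the 32 free cells and 16 admissible headings. For each, cast all 4 beams and compare to the given ranges.
  (2.5, 1.5, 105°): beam 1 = 5.6940 ≠ 0.5176 ✗
  (7.5, 3.5, 210°): beam 1 = 2.8868 ≠ 0.5176 ✗
  (4.5, 1.5, 255°): beam 1 = 3.6235 ≠ 0.5176 ✗
  (2.5, 3.5, 300°): beam 1 = 1.7321 ≠ 0.5176 ✗
  …
  (1.5, 1.5, 285°): r_1=0.5176, r_2=0.5774, r_3=1.0000, r_4=6.7293 — all match ✓
Only this pose fits every beam.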